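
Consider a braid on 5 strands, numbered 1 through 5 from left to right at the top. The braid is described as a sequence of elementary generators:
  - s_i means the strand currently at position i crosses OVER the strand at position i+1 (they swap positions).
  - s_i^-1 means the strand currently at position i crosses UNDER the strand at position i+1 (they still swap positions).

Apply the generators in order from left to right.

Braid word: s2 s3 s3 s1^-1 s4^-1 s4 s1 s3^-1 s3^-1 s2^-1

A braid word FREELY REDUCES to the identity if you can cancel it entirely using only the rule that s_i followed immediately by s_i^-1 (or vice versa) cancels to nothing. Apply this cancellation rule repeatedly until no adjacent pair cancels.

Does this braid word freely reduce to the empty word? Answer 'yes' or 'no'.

Answer: yes

Derivation:
Gen 1 (s2): push. Stack: [s2]
Gen 2 (s3): push. Stack: [s2 s3]
Gen 3 (s3): push. Stack: [s2 s3 s3]
Gen 4 (s1^-1): push. Stack: [s2 s3 s3 s1^-1]
Gen 5 (s4^-1): push. Stack: [s2 s3 s3 s1^-1 s4^-1]
Gen 6 (s4): cancels prior s4^-1. Stack: [s2 s3 s3 s1^-1]
Gen 7 (s1): cancels prior s1^-1. Stack: [s2 s3 s3]
Gen 8 (s3^-1): cancels prior s3. Stack: [s2 s3]
Gen 9 (s3^-1): cancels prior s3. Stack: [s2]
Gen 10 (s2^-1): cancels prior s2. Stack: []
Reduced word: (empty)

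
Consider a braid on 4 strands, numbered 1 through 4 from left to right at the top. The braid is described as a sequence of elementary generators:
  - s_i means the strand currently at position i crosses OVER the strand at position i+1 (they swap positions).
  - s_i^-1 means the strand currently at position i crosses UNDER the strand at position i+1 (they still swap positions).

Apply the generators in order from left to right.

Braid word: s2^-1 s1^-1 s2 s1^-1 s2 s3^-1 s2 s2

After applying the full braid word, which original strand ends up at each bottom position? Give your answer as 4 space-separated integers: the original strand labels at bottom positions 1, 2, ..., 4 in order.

Gen 1 (s2^-1): strand 2 crosses under strand 3. Perm now: [1 3 2 4]
Gen 2 (s1^-1): strand 1 crosses under strand 3. Perm now: [3 1 2 4]
Gen 3 (s2): strand 1 crosses over strand 2. Perm now: [3 2 1 4]
Gen 4 (s1^-1): strand 3 crosses under strand 2. Perm now: [2 3 1 4]
Gen 5 (s2): strand 3 crosses over strand 1. Perm now: [2 1 3 4]
Gen 6 (s3^-1): strand 3 crosses under strand 4. Perm now: [2 1 4 3]
Gen 7 (s2): strand 1 crosses over strand 4. Perm now: [2 4 1 3]
Gen 8 (s2): strand 4 crosses over strand 1. Perm now: [2 1 4 3]

Answer: 2 1 4 3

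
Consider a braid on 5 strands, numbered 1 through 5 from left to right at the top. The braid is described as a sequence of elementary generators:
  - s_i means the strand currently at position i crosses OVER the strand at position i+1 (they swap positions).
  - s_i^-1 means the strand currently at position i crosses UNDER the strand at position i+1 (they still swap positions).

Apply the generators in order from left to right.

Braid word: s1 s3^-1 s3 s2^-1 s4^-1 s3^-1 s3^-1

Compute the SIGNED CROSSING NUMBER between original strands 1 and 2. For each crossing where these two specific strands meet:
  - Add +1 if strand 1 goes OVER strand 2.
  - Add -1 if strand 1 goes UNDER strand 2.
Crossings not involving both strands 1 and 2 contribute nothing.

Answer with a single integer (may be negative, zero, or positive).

Gen 1: 1 over 2. Both 1&2? yes. Contrib: +1. Sum: 1
Gen 2: crossing 3x4. Both 1&2? no. Sum: 1
Gen 3: crossing 4x3. Both 1&2? no. Sum: 1
Gen 4: crossing 1x3. Both 1&2? no. Sum: 1
Gen 5: crossing 4x5. Both 1&2? no. Sum: 1
Gen 6: crossing 1x5. Both 1&2? no. Sum: 1
Gen 7: crossing 5x1. Both 1&2? no. Sum: 1

Answer: 1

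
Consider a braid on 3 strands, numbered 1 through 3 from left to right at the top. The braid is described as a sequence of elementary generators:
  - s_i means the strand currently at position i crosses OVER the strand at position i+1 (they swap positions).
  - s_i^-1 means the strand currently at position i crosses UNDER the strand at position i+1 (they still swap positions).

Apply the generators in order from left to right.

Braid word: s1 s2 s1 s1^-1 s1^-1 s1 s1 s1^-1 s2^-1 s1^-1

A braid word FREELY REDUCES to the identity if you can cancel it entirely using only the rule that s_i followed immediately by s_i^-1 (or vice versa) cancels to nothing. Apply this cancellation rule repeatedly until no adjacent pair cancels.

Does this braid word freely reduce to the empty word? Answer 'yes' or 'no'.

Gen 1 (s1): push. Stack: [s1]
Gen 2 (s2): push. Stack: [s1 s2]
Gen 3 (s1): push. Stack: [s1 s2 s1]
Gen 4 (s1^-1): cancels prior s1. Stack: [s1 s2]
Gen 5 (s1^-1): push. Stack: [s1 s2 s1^-1]
Gen 6 (s1): cancels prior s1^-1. Stack: [s1 s2]
Gen 7 (s1): push. Stack: [s1 s2 s1]
Gen 8 (s1^-1): cancels prior s1. Stack: [s1 s2]
Gen 9 (s2^-1): cancels prior s2. Stack: [s1]
Gen 10 (s1^-1): cancels prior s1. Stack: []
Reduced word: (empty)

Answer: yes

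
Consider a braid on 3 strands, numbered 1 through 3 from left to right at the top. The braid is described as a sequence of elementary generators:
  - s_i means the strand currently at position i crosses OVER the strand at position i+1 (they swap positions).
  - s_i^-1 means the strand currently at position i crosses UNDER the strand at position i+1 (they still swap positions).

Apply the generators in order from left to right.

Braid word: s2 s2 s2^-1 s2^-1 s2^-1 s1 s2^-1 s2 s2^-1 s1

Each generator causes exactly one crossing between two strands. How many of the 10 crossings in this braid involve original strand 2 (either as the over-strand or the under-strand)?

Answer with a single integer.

Answer: 9

Derivation:
Gen 1: crossing 2x3. Involves strand 2? yes. Count so far: 1
Gen 2: crossing 3x2. Involves strand 2? yes. Count so far: 2
Gen 3: crossing 2x3. Involves strand 2? yes. Count so far: 3
Gen 4: crossing 3x2. Involves strand 2? yes. Count so far: 4
Gen 5: crossing 2x3. Involves strand 2? yes. Count so far: 5
Gen 6: crossing 1x3. Involves strand 2? no. Count so far: 5
Gen 7: crossing 1x2. Involves strand 2? yes. Count so far: 6
Gen 8: crossing 2x1. Involves strand 2? yes. Count so far: 7
Gen 9: crossing 1x2. Involves strand 2? yes. Count so far: 8
Gen 10: crossing 3x2. Involves strand 2? yes. Count so far: 9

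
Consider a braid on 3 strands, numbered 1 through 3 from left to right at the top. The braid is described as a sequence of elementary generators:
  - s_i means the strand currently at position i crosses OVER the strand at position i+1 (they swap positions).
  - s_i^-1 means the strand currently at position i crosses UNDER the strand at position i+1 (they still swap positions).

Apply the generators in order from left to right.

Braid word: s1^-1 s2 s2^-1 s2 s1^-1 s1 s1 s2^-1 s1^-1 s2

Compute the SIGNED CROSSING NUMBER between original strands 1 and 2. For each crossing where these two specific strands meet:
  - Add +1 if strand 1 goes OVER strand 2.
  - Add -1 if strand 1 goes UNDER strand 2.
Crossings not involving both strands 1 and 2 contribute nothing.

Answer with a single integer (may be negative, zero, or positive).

Answer: 0

Derivation:
Gen 1: 1 under 2. Both 1&2? yes. Contrib: -1. Sum: -1
Gen 2: crossing 1x3. Both 1&2? no. Sum: -1
Gen 3: crossing 3x1. Both 1&2? no. Sum: -1
Gen 4: crossing 1x3. Both 1&2? no. Sum: -1
Gen 5: crossing 2x3. Both 1&2? no. Sum: -1
Gen 6: crossing 3x2. Both 1&2? no. Sum: -1
Gen 7: crossing 2x3. Both 1&2? no. Sum: -1
Gen 8: 2 under 1. Both 1&2? yes. Contrib: +1. Sum: 0
Gen 9: crossing 3x1. Both 1&2? no. Sum: 0
Gen 10: crossing 3x2. Both 1&2? no. Sum: 0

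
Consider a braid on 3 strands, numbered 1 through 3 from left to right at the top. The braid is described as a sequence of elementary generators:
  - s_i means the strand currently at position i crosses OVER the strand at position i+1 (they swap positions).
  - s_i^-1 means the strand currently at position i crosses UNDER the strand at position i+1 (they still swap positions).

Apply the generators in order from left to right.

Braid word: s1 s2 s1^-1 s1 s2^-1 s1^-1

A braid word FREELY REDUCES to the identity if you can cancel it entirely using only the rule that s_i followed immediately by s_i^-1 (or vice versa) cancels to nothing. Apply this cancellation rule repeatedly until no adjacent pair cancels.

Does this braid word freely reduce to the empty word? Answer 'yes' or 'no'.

Gen 1 (s1): push. Stack: [s1]
Gen 2 (s2): push. Stack: [s1 s2]
Gen 3 (s1^-1): push. Stack: [s1 s2 s1^-1]
Gen 4 (s1): cancels prior s1^-1. Stack: [s1 s2]
Gen 5 (s2^-1): cancels prior s2. Stack: [s1]
Gen 6 (s1^-1): cancels prior s1. Stack: []
Reduced word: (empty)

Answer: yes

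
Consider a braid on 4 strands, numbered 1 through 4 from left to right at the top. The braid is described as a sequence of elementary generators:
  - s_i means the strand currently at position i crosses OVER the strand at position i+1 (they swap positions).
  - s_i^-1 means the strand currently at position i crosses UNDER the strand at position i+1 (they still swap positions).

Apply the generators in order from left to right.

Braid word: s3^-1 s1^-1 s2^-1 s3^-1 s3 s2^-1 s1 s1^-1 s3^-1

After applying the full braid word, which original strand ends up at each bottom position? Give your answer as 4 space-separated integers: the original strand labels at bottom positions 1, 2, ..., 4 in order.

Gen 1 (s3^-1): strand 3 crosses under strand 4. Perm now: [1 2 4 3]
Gen 2 (s1^-1): strand 1 crosses under strand 2. Perm now: [2 1 4 3]
Gen 3 (s2^-1): strand 1 crosses under strand 4. Perm now: [2 4 1 3]
Gen 4 (s3^-1): strand 1 crosses under strand 3. Perm now: [2 4 3 1]
Gen 5 (s3): strand 3 crosses over strand 1. Perm now: [2 4 1 3]
Gen 6 (s2^-1): strand 4 crosses under strand 1. Perm now: [2 1 4 3]
Gen 7 (s1): strand 2 crosses over strand 1. Perm now: [1 2 4 3]
Gen 8 (s1^-1): strand 1 crosses under strand 2. Perm now: [2 1 4 3]
Gen 9 (s3^-1): strand 4 crosses under strand 3. Perm now: [2 1 3 4]

Answer: 2 1 3 4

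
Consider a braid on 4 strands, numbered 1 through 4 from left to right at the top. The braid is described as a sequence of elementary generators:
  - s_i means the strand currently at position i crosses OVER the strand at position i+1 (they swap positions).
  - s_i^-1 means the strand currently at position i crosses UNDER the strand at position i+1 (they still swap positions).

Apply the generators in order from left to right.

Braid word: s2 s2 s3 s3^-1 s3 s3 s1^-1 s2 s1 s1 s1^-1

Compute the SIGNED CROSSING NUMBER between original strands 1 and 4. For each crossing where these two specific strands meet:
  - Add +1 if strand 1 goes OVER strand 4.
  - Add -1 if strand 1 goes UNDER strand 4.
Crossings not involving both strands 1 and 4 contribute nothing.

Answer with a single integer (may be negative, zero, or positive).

Gen 1: crossing 2x3. Both 1&4? no. Sum: 0
Gen 2: crossing 3x2. Both 1&4? no. Sum: 0
Gen 3: crossing 3x4. Both 1&4? no. Sum: 0
Gen 4: crossing 4x3. Both 1&4? no. Sum: 0
Gen 5: crossing 3x4. Both 1&4? no. Sum: 0
Gen 6: crossing 4x3. Both 1&4? no. Sum: 0
Gen 7: crossing 1x2. Both 1&4? no. Sum: 0
Gen 8: crossing 1x3. Both 1&4? no. Sum: 0
Gen 9: crossing 2x3. Both 1&4? no. Sum: 0
Gen 10: crossing 3x2. Both 1&4? no. Sum: 0
Gen 11: crossing 2x3. Both 1&4? no. Sum: 0

Answer: 0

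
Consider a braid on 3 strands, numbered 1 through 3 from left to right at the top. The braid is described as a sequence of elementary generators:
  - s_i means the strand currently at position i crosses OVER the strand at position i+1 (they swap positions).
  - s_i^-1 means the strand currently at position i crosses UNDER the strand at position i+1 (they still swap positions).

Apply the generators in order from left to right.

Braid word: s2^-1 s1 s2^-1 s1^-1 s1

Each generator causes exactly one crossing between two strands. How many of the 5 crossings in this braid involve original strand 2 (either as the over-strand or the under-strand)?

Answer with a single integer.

Answer: 4

Derivation:
Gen 1: crossing 2x3. Involves strand 2? yes. Count so far: 1
Gen 2: crossing 1x3. Involves strand 2? no. Count so far: 1
Gen 3: crossing 1x2. Involves strand 2? yes. Count so far: 2
Gen 4: crossing 3x2. Involves strand 2? yes. Count so far: 3
Gen 5: crossing 2x3. Involves strand 2? yes. Count so far: 4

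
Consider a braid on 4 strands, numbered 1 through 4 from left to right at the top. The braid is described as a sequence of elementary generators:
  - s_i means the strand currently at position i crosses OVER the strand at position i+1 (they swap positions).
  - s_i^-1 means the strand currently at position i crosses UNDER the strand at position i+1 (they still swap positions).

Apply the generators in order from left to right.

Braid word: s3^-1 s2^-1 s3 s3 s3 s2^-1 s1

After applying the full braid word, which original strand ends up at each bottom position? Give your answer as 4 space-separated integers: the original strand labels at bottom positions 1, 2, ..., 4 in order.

Answer: 3 1 4 2

Derivation:
Gen 1 (s3^-1): strand 3 crosses under strand 4. Perm now: [1 2 4 3]
Gen 2 (s2^-1): strand 2 crosses under strand 4. Perm now: [1 4 2 3]
Gen 3 (s3): strand 2 crosses over strand 3. Perm now: [1 4 3 2]
Gen 4 (s3): strand 3 crosses over strand 2. Perm now: [1 4 2 3]
Gen 5 (s3): strand 2 crosses over strand 3. Perm now: [1 4 3 2]
Gen 6 (s2^-1): strand 4 crosses under strand 3. Perm now: [1 3 4 2]
Gen 7 (s1): strand 1 crosses over strand 3. Perm now: [3 1 4 2]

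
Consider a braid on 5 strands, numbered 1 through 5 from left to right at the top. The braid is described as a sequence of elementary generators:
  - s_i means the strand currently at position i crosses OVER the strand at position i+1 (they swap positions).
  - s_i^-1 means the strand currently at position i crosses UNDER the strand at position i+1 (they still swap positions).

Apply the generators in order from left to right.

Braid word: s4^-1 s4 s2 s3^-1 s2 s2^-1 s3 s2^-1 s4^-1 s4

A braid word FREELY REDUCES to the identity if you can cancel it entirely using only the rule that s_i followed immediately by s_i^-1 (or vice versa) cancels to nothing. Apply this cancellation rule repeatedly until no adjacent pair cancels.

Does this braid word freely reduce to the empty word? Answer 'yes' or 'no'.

Gen 1 (s4^-1): push. Stack: [s4^-1]
Gen 2 (s4): cancels prior s4^-1. Stack: []
Gen 3 (s2): push. Stack: [s2]
Gen 4 (s3^-1): push. Stack: [s2 s3^-1]
Gen 5 (s2): push. Stack: [s2 s3^-1 s2]
Gen 6 (s2^-1): cancels prior s2. Stack: [s2 s3^-1]
Gen 7 (s3): cancels prior s3^-1. Stack: [s2]
Gen 8 (s2^-1): cancels prior s2. Stack: []
Gen 9 (s4^-1): push. Stack: [s4^-1]
Gen 10 (s4): cancels prior s4^-1. Stack: []
Reduced word: (empty)

Answer: yes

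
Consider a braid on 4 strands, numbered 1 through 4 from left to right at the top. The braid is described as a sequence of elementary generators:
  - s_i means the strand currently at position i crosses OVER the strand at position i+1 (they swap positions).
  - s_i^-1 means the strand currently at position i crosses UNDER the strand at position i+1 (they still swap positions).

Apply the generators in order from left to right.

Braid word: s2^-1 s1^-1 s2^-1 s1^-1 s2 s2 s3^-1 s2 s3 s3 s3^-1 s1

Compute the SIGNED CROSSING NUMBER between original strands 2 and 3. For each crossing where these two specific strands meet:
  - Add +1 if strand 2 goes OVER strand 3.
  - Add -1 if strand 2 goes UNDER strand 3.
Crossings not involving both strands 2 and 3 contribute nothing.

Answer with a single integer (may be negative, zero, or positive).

Gen 1: 2 under 3. Both 2&3? yes. Contrib: -1. Sum: -1
Gen 2: crossing 1x3. Both 2&3? no. Sum: -1
Gen 3: crossing 1x2. Both 2&3? no. Sum: -1
Gen 4: 3 under 2. Both 2&3? yes. Contrib: +1. Sum: 0
Gen 5: crossing 3x1. Both 2&3? no. Sum: 0
Gen 6: crossing 1x3. Both 2&3? no. Sum: 0
Gen 7: crossing 1x4. Both 2&3? no. Sum: 0
Gen 8: crossing 3x4. Both 2&3? no. Sum: 0
Gen 9: crossing 3x1. Both 2&3? no. Sum: 0
Gen 10: crossing 1x3. Both 2&3? no. Sum: 0
Gen 11: crossing 3x1. Both 2&3? no. Sum: 0
Gen 12: crossing 2x4. Both 2&3? no. Sum: 0

Answer: 0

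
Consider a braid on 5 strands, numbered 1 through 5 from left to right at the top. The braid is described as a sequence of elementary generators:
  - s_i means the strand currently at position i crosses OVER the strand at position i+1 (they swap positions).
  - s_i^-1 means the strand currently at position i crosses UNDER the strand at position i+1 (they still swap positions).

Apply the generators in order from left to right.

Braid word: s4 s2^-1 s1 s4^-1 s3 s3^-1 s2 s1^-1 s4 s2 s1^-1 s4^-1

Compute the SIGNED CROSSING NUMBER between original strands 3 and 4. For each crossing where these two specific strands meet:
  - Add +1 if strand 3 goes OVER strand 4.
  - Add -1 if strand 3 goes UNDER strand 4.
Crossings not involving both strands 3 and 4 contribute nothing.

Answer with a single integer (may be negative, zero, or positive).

Answer: 0

Derivation:
Gen 1: crossing 4x5. Both 3&4? no. Sum: 0
Gen 2: crossing 2x3. Both 3&4? no. Sum: 0
Gen 3: crossing 1x3. Both 3&4? no. Sum: 0
Gen 4: crossing 5x4. Both 3&4? no. Sum: 0
Gen 5: crossing 2x4. Both 3&4? no. Sum: 0
Gen 6: crossing 4x2. Both 3&4? no. Sum: 0
Gen 7: crossing 1x2. Both 3&4? no. Sum: 0
Gen 8: crossing 3x2. Both 3&4? no. Sum: 0
Gen 9: crossing 4x5. Both 3&4? no. Sum: 0
Gen 10: crossing 3x1. Both 3&4? no. Sum: 0
Gen 11: crossing 2x1. Both 3&4? no. Sum: 0
Gen 12: crossing 5x4. Both 3&4? no. Sum: 0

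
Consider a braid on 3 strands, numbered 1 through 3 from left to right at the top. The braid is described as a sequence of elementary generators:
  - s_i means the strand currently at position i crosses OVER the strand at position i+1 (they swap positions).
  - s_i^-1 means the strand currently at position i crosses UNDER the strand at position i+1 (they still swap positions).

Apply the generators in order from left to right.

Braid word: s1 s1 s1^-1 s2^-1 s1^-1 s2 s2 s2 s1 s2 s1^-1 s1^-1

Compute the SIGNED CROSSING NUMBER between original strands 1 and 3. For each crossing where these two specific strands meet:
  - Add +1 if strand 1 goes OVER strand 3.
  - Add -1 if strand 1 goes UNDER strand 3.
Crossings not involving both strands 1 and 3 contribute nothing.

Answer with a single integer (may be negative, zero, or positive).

Gen 1: crossing 1x2. Both 1&3? no. Sum: 0
Gen 2: crossing 2x1. Both 1&3? no. Sum: 0
Gen 3: crossing 1x2. Both 1&3? no. Sum: 0
Gen 4: 1 under 3. Both 1&3? yes. Contrib: -1. Sum: -1
Gen 5: crossing 2x3. Both 1&3? no. Sum: -1
Gen 6: crossing 2x1. Both 1&3? no. Sum: -1
Gen 7: crossing 1x2. Both 1&3? no. Sum: -1
Gen 8: crossing 2x1. Both 1&3? no. Sum: -1
Gen 9: 3 over 1. Both 1&3? yes. Contrib: -1. Sum: -2
Gen 10: crossing 3x2. Both 1&3? no. Sum: -2
Gen 11: crossing 1x2. Both 1&3? no. Sum: -2
Gen 12: crossing 2x1. Both 1&3? no. Sum: -2

Answer: -2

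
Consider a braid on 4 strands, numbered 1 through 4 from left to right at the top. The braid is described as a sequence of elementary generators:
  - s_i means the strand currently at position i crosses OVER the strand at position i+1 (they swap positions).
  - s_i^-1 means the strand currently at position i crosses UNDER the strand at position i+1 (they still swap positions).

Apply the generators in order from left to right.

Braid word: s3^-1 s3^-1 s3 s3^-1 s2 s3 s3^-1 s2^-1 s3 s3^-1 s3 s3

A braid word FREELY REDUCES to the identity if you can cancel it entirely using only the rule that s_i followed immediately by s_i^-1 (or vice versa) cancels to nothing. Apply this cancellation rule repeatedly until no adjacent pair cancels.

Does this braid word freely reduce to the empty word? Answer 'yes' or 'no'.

Answer: yes

Derivation:
Gen 1 (s3^-1): push. Stack: [s3^-1]
Gen 2 (s3^-1): push. Stack: [s3^-1 s3^-1]
Gen 3 (s3): cancels prior s3^-1. Stack: [s3^-1]
Gen 4 (s3^-1): push. Stack: [s3^-1 s3^-1]
Gen 5 (s2): push. Stack: [s3^-1 s3^-1 s2]
Gen 6 (s3): push. Stack: [s3^-1 s3^-1 s2 s3]
Gen 7 (s3^-1): cancels prior s3. Stack: [s3^-1 s3^-1 s2]
Gen 8 (s2^-1): cancels prior s2. Stack: [s3^-1 s3^-1]
Gen 9 (s3): cancels prior s3^-1. Stack: [s3^-1]
Gen 10 (s3^-1): push. Stack: [s3^-1 s3^-1]
Gen 11 (s3): cancels prior s3^-1. Stack: [s3^-1]
Gen 12 (s3): cancels prior s3^-1. Stack: []
Reduced word: (empty)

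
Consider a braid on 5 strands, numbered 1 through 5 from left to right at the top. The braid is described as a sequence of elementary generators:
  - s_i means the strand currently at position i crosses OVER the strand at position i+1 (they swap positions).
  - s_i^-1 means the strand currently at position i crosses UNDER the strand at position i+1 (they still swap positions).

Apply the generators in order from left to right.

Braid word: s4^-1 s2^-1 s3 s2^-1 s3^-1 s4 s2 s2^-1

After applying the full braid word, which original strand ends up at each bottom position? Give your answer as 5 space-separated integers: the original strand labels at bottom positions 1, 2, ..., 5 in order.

Answer: 1 5 2 4 3

Derivation:
Gen 1 (s4^-1): strand 4 crosses under strand 5. Perm now: [1 2 3 5 4]
Gen 2 (s2^-1): strand 2 crosses under strand 3. Perm now: [1 3 2 5 4]
Gen 3 (s3): strand 2 crosses over strand 5. Perm now: [1 3 5 2 4]
Gen 4 (s2^-1): strand 3 crosses under strand 5. Perm now: [1 5 3 2 4]
Gen 5 (s3^-1): strand 3 crosses under strand 2. Perm now: [1 5 2 3 4]
Gen 6 (s4): strand 3 crosses over strand 4. Perm now: [1 5 2 4 3]
Gen 7 (s2): strand 5 crosses over strand 2. Perm now: [1 2 5 4 3]
Gen 8 (s2^-1): strand 2 crosses under strand 5. Perm now: [1 5 2 4 3]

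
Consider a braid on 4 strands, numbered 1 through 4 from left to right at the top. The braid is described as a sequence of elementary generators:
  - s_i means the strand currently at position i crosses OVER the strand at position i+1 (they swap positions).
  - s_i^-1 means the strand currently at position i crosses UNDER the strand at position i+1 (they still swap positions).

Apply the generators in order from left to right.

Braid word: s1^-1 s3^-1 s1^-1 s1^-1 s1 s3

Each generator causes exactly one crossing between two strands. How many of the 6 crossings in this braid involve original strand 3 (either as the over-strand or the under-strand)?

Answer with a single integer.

Answer: 2

Derivation:
Gen 1: crossing 1x2. Involves strand 3? no. Count so far: 0
Gen 2: crossing 3x4. Involves strand 3? yes. Count so far: 1
Gen 3: crossing 2x1. Involves strand 3? no. Count so far: 1
Gen 4: crossing 1x2. Involves strand 3? no. Count so far: 1
Gen 5: crossing 2x1. Involves strand 3? no. Count so far: 1
Gen 6: crossing 4x3. Involves strand 3? yes. Count so far: 2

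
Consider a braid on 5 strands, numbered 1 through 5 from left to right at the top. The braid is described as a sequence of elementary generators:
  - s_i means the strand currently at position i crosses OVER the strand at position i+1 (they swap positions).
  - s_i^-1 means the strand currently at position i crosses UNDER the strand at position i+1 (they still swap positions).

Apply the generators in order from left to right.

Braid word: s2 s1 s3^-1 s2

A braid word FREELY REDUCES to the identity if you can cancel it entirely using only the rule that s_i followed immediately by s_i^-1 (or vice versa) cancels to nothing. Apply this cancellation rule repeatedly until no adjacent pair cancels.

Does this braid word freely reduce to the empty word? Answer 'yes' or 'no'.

Gen 1 (s2): push. Stack: [s2]
Gen 2 (s1): push. Stack: [s2 s1]
Gen 3 (s3^-1): push. Stack: [s2 s1 s3^-1]
Gen 4 (s2): push. Stack: [s2 s1 s3^-1 s2]
Reduced word: s2 s1 s3^-1 s2

Answer: no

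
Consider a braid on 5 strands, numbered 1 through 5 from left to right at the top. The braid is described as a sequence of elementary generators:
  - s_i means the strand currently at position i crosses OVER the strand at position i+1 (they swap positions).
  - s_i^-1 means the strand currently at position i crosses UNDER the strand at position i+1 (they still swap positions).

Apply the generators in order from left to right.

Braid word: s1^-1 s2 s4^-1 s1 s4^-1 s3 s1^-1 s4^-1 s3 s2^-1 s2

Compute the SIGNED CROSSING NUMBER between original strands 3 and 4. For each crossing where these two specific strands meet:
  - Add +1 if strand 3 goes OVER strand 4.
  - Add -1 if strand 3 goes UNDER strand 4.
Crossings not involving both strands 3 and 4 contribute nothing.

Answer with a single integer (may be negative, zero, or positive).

Gen 1: crossing 1x2. Both 3&4? no. Sum: 0
Gen 2: crossing 1x3. Both 3&4? no. Sum: 0
Gen 3: crossing 4x5. Both 3&4? no. Sum: 0
Gen 4: crossing 2x3. Both 3&4? no. Sum: 0
Gen 5: crossing 5x4. Both 3&4? no. Sum: 0
Gen 6: crossing 1x4. Both 3&4? no. Sum: 0
Gen 7: crossing 3x2. Both 3&4? no. Sum: 0
Gen 8: crossing 1x5. Both 3&4? no. Sum: 0
Gen 9: crossing 4x5. Both 3&4? no. Sum: 0
Gen 10: crossing 3x5. Both 3&4? no. Sum: 0
Gen 11: crossing 5x3. Both 3&4? no. Sum: 0

Answer: 0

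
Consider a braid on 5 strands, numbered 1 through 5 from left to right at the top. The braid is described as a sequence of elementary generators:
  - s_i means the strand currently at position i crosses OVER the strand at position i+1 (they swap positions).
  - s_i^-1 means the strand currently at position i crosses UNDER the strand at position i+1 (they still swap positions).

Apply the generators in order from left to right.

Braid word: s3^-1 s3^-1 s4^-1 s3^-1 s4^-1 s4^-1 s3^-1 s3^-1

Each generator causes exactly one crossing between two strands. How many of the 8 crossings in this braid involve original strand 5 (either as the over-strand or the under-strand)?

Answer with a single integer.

Answer: 4

Derivation:
Gen 1: crossing 3x4. Involves strand 5? no. Count so far: 0
Gen 2: crossing 4x3. Involves strand 5? no. Count so far: 0
Gen 3: crossing 4x5. Involves strand 5? yes. Count so far: 1
Gen 4: crossing 3x5. Involves strand 5? yes. Count so far: 2
Gen 5: crossing 3x4. Involves strand 5? no. Count so far: 2
Gen 6: crossing 4x3. Involves strand 5? no. Count so far: 2
Gen 7: crossing 5x3. Involves strand 5? yes. Count so far: 3
Gen 8: crossing 3x5. Involves strand 5? yes. Count so far: 4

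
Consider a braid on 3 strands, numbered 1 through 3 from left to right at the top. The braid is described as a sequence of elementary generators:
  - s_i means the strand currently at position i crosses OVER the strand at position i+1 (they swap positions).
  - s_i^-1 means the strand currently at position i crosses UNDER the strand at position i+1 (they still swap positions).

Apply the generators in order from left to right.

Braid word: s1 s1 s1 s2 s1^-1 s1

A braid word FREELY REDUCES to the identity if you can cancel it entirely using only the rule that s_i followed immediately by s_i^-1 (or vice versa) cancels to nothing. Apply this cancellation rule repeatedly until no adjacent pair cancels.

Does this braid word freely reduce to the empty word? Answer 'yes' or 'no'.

Answer: no

Derivation:
Gen 1 (s1): push. Stack: [s1]
Gen 2 (s1): push. Stack: [s1 s1]
Gen 3 (s1): push. Stack: [s1 s1 s1]
Gen 4 (s2): push. Stack: [s1 s1 s1 s2]
Gen 5 (s1^-1): push. Stack: [s1 s1 s1 s2 s1^-1]
Gen 6 (s1): cancels prior s1^-1. Stack: [s1 s1 s1 s2]
Reduced word: s1 s1 s1 s2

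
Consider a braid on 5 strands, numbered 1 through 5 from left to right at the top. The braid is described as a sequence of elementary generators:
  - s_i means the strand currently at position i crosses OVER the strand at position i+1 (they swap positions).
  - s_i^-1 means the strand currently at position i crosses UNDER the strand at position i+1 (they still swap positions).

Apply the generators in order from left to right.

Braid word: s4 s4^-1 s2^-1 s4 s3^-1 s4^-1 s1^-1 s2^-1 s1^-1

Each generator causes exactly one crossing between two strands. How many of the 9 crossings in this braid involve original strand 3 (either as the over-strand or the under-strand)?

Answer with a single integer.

Answer: 3

Derivation:
Gen 1: crossing 4x5. Involves strand 3? no. Count so far: 0
Gen 2: crossing 5x4. Involves strand 3? no. Count so far: 0
Gen 3: crossing 2x3. Involves strand 3? yes. Count so far: 1
Gen 4: crossing 4x5. Involves strand 3? no. Count so far: 1
Gen 5: crossing 2x5. Involves strand 3? no. Count so far: 1
Gen 6: crossing 2x4. Involves strand 3? no. Count so far: 1
Gen 7: crossing 1x3. Involves strand 3? yes. Count so far: 2
Gen 8: crossing 1x5. Involves strand 3? no. Count so far: 2
Gen 9: crossing 3x5. Involves strand 3? yes. Count so far: 3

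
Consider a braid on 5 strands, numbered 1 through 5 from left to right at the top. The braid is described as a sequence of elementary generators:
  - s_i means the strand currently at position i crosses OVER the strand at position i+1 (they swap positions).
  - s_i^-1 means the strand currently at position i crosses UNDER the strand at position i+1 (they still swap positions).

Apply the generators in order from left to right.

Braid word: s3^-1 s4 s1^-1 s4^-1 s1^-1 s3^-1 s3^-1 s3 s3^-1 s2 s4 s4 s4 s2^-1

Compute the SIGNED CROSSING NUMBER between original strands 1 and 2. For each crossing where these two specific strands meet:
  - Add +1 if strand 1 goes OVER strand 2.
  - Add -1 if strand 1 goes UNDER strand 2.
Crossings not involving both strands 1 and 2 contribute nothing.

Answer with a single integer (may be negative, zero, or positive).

Gen 1: crossing 3x4. Both 1&2? no. Sum: 0
Gen 2: crossing 3x5. Both 1&2? no. Sum: 0
Gen 3: 1 under 2. Both 1&2? yes. Contrib: -1. Sum: -1
Gen 4: crossing 5x3. Both 1&2? no. Sum: -1
Gen 5: 2 under 1. Both 1&2? yes. Contrib: +1. Sum: 0
Gen 6: crossing 4x3. Both 1&2? no. Sum: 0
Gen 7: crossing 3x4. Both 1&2? no. Sum: 0
Gen 8: crossing 4x3. Both 1&2? no. Sum: 0
Gen 9: crossing 3x4. Both 1&2? no. Sum: 0
Gen 10: crossing 2x4. Both 1&2? no. Sum: 0
Gen 11: crossing 3x5. Both 1&2? no. Sum: 0
Gen 12: crossing 5x3. Both 1&2? no. Sum: 0
Gen 13: crossing 3x5. Both 1&2? no. Sum: 0
Gen 14: crossing 4x2. Both 1&2? no. Sum: 0

Answer: 0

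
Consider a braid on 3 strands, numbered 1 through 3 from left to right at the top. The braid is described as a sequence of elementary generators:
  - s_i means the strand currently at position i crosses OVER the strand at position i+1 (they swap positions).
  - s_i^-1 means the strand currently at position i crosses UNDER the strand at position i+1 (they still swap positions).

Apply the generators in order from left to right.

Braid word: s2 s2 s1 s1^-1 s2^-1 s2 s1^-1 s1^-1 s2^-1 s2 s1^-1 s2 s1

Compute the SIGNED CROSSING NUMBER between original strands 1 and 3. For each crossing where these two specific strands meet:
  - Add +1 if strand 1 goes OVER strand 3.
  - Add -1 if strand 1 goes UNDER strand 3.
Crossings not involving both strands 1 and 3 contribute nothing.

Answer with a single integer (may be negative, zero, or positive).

Gen 1: crossing 2x3. Both 1&3? no. Sum: 0
Gen 2: crossing 3x2. Both 1&3? no. Sum: 0
Gen 3: crossing 1x2. Both 1&3? no. Sum: 0
Gen 4: crossing 2x1. Both 1&3? no. Sum: 0
Gen 5: crossing 2x3. Both 1&3? no. Sum: 0
Gen 6: crossing 3x2. Both 1&3? no. Sum: 0
Gen 7: crossing 1x2. Both 1&3? no. Sum: 0
Gen 8: crossing 2x1. Both 1&3? no. Sum: 0
Gen 9: crossing 2x3. Both 1&3? no. Sum: 0
Gen 10: crossing 3x2. Both 1&3? no. Sum: 0
Gen 11: crossing 1x2. Both 1&3? no. Sum: 0
Gen 12: 1 over 3. Both 1&3? yes. Contrib: +1. Sum: 1
Gen 13: crossing 2x3. Both 1&3? no. Sum: 1

Answer: 1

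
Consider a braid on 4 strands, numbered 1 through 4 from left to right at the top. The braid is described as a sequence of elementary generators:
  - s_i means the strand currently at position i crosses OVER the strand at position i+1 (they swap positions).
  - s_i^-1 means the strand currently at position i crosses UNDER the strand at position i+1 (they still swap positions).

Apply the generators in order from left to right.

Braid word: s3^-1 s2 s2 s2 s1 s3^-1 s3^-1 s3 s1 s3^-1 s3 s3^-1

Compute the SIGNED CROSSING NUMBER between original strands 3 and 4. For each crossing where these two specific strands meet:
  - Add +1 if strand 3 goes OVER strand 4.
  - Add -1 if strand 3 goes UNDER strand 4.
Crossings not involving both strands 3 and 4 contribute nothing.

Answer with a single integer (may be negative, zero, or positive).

Answer: -1

Derivation:
Gen 1: 3 under 4. Both 3&4? yes. Contrib: -1. Sum: -1
Gen 2: crossing 2x4. Both 3&4? no. Sum: -1
Gen 3: crossing 4x2. Both 3&4? no. Sum: -1
Gen 4: crossing 2x4. Both 3&4? no. Sum: -1
Gen 5: crossing 1x4. Both 3&4? no. Sum: -1
Gen 6: crossing 2x3. Both 3&4? no. Sum: -1
Gen 7: crossing 3x2. Both 3&4? no. Sum: -1
Gen 8: crossing 2x3. Both 3&4? no. Sum: -1
Gen 9: crossing 4x1. Both 3&4? no. Sum: -1
Gen 10: crossing 3x2. Both 3&4? no. Sum: -1
Gen 11: crossing 2x3. Both 3&4? no. Sum: -1
Gen 12: crossing 3x2. Both 3&4? no. Sum: -1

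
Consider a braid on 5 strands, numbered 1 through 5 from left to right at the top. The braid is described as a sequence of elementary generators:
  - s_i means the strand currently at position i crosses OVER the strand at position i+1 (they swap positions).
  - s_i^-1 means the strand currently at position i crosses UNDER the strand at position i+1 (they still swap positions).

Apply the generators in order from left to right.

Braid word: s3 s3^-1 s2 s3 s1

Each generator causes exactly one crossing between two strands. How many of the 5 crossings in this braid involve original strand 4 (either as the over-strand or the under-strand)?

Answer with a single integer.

Answer: 3

Derivation:
Gen 1: crossing 3x4. Involves strand 4? yes. Count so far: 1
Gen 2: crossing 4x3. Involves strand 4? yes. Count so far: 2
Gen 3: crossing 2x3. Involves strand 4? no. Count so far: 2
Gen 4: crossing 2x4. Involves strand 4? yes. Count so far: 3
Gen 5: crossing 1x3. Involves strand 4? no. Count so far: 3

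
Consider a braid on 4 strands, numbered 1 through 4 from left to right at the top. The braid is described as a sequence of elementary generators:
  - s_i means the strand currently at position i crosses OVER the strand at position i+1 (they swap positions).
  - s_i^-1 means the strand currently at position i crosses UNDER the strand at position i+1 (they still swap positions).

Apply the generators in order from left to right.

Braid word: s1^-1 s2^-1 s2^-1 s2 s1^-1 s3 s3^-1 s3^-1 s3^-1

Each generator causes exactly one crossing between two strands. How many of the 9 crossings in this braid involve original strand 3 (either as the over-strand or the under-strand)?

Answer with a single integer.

Gen 1: crossing 1x2. Involves strand 3? no. Count so far: 0
Gen 2: crossing 1x3. Involves strand 3? yes. Count so far: 1
Gen 3: crossing 3x1. Involves strand 3? yes. Count so far: 2
Gen 4: crossing 1x3. Involves strand 3? yes. Count so far: 3
Gen 5: crossing 2x3. Involves strand 3? yes. Count so far: 4
Gen 6: crossing 1x4. Involves strand 3? no. Count so far: 4
Gen 7: crossing 4x1. Involves strand 3? no. Count so far: 4
Gen 8: crossing 1x4. Involves strand 3? no. Count so far: 4
Gen 9: crossing 4x1. Involves strand 3? no. Count so far: 4

Answer: 4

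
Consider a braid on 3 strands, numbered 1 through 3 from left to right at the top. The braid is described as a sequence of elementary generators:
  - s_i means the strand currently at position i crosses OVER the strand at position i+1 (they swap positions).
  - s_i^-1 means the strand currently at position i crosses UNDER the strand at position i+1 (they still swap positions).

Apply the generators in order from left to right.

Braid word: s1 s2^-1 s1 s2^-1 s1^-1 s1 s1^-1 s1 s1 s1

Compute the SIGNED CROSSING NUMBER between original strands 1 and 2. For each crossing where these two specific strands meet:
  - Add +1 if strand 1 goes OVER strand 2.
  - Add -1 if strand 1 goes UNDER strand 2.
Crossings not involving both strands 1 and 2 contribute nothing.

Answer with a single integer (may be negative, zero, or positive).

Gen 1: 1 over 2. Both 1&2? yes. Contrib: +1. Sum: 1
Gen 2: crossing 1x3. Both 1&2? no. Sum: 1
Gen 3: crossing 2x3. Both 1&2? no. Sum: 1
Gen 4: 2 under 1. Both 1&2? yes. Contrib: +1. Sum: 2
Gen 5: crossing 3x1. Both 1&2? no. Sum: 2
Gen 6: crossing 1x3. Both 1&2? no. Sum: 2
Gen 7: crossing 3x1. Both 1&2? no. Sum: 2
Gen 8: crossing 1x3. Both 1&2? no. Sum: 2
Gen 9: crossing 3x1. Both 1&2? no. Sum: 2
Gen 10: crossing 1x3. Both 1&2? no. Sum: 2

Answer: 2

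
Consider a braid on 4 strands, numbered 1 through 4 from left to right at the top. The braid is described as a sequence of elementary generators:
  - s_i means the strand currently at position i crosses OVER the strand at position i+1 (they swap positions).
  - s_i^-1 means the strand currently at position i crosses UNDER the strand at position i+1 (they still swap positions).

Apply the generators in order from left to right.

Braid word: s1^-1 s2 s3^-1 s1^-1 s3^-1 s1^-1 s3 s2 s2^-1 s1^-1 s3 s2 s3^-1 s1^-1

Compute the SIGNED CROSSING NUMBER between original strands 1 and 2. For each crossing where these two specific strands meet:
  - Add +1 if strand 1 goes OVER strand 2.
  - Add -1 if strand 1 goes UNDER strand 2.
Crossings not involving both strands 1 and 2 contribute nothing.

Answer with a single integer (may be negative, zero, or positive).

Gen 1: 1 under 2. Both 1&2? yes. Contrib: -1. Sum: -1
Gen 2: crossing 1x3. Both 1&2? no. Sum: -1
Gen 3: crossing 1x4. Both 1&2? no. Sum: -1
Gen 4: crossing 2x3. Both 1&2? no. Sum: -1
Gen 5: crossing 4x1. Both 1&2? no. Sum: -1
Gen 6: crossing 3x2. Both 1&2? no. Sum: -1
Gen 7: crossing 1x4. Both 1&2? no. Sum: -1
Gen 8: crossing 3x4. Both 1&2? no. Sum: -1
Gen 9: crossing 4x3. Both 1&2? no. Sum: -1
Gen 10: crossing 2x3. Both 1&2? no. Sum: -1
Gen 11: crossing 4x1. Both 1&2? no. Sum: -1
Gen 12: 2 over 1. Both 1&2? yes. Contrib: -1. Sum: -2
Gen 13: crossing 2x4. Both 1&2? no. Sum: -2
Gen 14: crossing 3x1. Both 1&2? no. Sum: -2

Answer: -2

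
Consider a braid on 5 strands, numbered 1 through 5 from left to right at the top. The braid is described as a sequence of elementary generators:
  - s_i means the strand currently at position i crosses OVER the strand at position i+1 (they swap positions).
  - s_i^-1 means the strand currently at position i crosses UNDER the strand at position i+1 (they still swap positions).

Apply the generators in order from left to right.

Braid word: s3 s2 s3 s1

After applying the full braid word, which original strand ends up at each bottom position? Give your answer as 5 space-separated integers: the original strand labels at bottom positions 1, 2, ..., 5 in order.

Answer: 4 1 3 2 5

Derivation:
Gen 1 (s3): strand 3 crosses over strand 4. Perm now: [1 2 4 3 5]
Gen 2 (s2): strand 2 crosses over strand 4. Perm now: [1 4 2 3 5]
Gen 3 (s3): strand 2 crosses over strand 3. Perm now: [1 4 3 2 5]
Gen 4 (s1): strand 1 crosses over strand 4. Perm now: [4 1 3 2 5]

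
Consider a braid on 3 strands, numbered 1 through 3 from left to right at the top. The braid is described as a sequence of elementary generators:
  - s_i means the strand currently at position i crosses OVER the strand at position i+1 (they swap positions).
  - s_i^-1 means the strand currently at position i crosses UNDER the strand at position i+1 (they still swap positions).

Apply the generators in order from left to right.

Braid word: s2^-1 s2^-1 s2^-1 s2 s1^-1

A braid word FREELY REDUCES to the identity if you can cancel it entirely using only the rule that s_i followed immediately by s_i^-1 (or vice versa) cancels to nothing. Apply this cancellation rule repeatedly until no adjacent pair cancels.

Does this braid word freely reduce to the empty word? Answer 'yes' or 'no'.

Answer: no

Derivation:
Gen 1 (s2^-1): push. Stack: [s2^-1]
Gen 2 (s2^-1): push. Stack: [s2^-1 s2^-1]
Gen 3 (s2^-1): push. Stack: [s2^-1 s2^-1 s2^-1]
Gen 4 (s2): cancels prior s2^-1. Stack: [s2^-1 s2^-1]
Gen 5 (s1^-1): push. Stack: [s2^-1 s2^-1 s1^-1]
Reduced word: s2^-1 s2^-1 s1^-1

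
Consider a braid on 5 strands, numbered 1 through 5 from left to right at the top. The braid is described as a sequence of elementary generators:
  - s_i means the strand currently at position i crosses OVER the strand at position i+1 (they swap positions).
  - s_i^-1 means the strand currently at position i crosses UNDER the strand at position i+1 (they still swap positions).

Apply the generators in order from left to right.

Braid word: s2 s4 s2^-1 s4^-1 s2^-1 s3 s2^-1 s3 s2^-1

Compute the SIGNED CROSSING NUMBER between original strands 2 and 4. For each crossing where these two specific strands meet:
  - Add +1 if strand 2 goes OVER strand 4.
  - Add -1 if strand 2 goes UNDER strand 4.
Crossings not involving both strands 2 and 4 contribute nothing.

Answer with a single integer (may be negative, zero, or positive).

Answer: 2

Derivation:
Gen 1: crossing 2x3. Both 2&4? no. Sum: 0
Gen 2: crossing 4x5. Both 2&4? no. Sum: 0
Gen 3: crossing 3x2. Both 2&4? no. Sum: 0
Gen 4: crossing 5x4. Both 2&4? no. Sum: 0
Gen 5: crossing 2x3. Both 2&4? no. Sum: 0
Gen 6: 2 over 4. Both 2&4? yes. Contrib: +1. Sum: 1
Gen 7: crossing 3x4. Both 2&4? no. Sum: 1
Gen 8: crossing 3x2. Both 2&4? no. Sum: 1
Gen 9: 4 under 2. Both 2&4? yes. Contrib: +1. Sum: 2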